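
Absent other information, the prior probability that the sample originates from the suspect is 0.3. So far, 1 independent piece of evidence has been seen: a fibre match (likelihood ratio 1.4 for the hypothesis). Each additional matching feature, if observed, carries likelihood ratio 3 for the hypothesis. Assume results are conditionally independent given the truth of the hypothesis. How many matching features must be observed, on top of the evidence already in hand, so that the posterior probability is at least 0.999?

Prior odds = 0.3/0.7 = 3/7.
Bayes factor of the evidence already in hand = 1.4.
Odds after that evidence = (3/7) × 1.4 = 0.6.
Target odds = 0.999/0.001 = 999.
Need 3ⁿ ≥ 999 ÷ 0.6 = 1665.
3⁶ = 729 falls short of 1665 but 3⁷ = 2187 reaches it, so n = 7.

7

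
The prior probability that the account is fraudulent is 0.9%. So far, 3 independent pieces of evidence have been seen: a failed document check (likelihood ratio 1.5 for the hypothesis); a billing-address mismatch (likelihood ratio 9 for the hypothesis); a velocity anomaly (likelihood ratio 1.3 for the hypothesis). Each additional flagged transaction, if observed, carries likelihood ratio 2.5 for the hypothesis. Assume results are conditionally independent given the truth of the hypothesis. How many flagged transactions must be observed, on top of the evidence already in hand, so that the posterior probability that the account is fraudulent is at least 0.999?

10

Prior odds = 0.009/0.991 = 9/991.
Combined Bayes factor of the evidence already in hand = 1.5 × 9 × 1.3 = 17.55.
Odds after that evidence = (9/991) × 17.55 = 3159/19820.
Target odds = 0.999/0.001 = 999.
Need 2.5ⁿ ≥ 999 ÷ (3159/19820) = 733340/117.
2.5⁹ = 1953125/512 falls short of 733340/117 but 2.5¹⁰ = 9765625/1024 reaches it, so n = 10.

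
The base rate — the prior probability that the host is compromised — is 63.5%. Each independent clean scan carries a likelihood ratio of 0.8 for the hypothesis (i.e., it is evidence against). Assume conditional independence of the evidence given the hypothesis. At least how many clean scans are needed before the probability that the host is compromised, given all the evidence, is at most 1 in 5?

9

Prior odds: 0.635 ÷ 0.365 = 127/73.
Likelihood ratio per clean scan = 0.8.
Target odds: 0.2 ÷ 0.8 = 0.25.
Require 0.8ⁿ ≤ 0.25 ÷ (127/73) = 73/508.
0.8⁸ = 65536/390625 is still above 73/508 but 0.8⁹ = 262144/1953125 is at or below it, so n = 9.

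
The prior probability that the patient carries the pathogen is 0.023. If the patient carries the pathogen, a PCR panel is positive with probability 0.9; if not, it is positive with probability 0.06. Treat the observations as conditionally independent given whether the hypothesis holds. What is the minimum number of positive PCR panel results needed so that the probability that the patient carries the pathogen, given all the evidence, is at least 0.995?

4

Prior odds: 0.023 ÷ 0.977 = 23/977.
Likelihood ratio of a positive = 0.9/0.06 = 15.
Target odds: 0.995 ÷ 0.005 = 199.
Need (23/977) × 15ⁿ ≥ 199, i.e. 15ⁿ ≥ 194423/23.
15³ = 3375 falls short of 194423/23 but 15⁴ = 50625 reaches it, so n = 4.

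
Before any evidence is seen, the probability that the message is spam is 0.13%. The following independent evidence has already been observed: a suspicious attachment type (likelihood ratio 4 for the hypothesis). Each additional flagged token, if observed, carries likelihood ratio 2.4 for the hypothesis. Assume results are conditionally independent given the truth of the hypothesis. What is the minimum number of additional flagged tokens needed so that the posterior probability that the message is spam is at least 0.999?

14

Prior odds = 0.0013/0.9987 = 13/9987.
Bayes factor of the evidence already in hand = 4.
Odds after that evidence = (13/9987) × 4 = 52/9987.
Target odds = 0.999/0.001 = 999.
Need 2.4ⁿ ≥ 999 ÷ (52/9987) = 9977013/52.
2.4¹³ ≈87648.8 falls short of 9977013/52 but 2.4¹⁴ ≈210357 reaches it, so n = 14.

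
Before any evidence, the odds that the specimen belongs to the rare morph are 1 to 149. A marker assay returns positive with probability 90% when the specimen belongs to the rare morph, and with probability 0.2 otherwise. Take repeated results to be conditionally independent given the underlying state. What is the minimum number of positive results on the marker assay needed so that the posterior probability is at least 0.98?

6

Prior odds = 1/149.
Likelihood ratio of a positive result = 0.9/0.2 = 4.5.
Target odds: 0.98 ÷ 0.02 = 49.
Require 4.5ⁿ ≥ 49 ÷ (1/149) = 7301.
4.5⁵ = 1845.28125 falls short of 7301 but 4.5⁶ = 8303.765625 reaches it, so n = 6.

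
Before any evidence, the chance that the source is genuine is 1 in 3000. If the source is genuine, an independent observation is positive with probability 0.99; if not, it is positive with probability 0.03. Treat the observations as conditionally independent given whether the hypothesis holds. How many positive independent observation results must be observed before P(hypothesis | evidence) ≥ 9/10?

Prior odds = (1/3000)/(2999/3000) = 1/2999.
Likelihood ratio of a positive = 0.99/0.03 = 33.
Target odds: 0.9 ÷ 0.1 = 9.
Require 33ⁿ ≥ 9 ÷ (1/2999) = 26991.
33² = 1089 falls short of 26991 but 33³ = 35937 reaches it, so n = 3.

3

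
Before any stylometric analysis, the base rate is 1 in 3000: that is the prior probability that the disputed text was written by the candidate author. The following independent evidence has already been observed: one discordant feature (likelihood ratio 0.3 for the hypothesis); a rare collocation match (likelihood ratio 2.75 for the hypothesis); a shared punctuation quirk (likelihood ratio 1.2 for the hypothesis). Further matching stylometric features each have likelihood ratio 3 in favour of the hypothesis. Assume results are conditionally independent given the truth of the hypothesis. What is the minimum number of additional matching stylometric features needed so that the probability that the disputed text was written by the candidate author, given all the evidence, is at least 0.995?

Prior odds = (1/3000)/(2999/3000) = 1/2999.
Combined Bayes factor of the evidence already in hand = 0.3 × 2.75 × 1.2 = 0.99.
Odds after that evidence = (1/2999) × 0.99 = 99/299900.
Target odds = 0.995/0.005 = 199.
Need 3ⁿ ≥ 199 ÷ (99/299900) = 59680100/99.
3¹² = 531441 falls short of 59680100/99 but 3¹³ = 1594323 reaches it, so n = 13.

13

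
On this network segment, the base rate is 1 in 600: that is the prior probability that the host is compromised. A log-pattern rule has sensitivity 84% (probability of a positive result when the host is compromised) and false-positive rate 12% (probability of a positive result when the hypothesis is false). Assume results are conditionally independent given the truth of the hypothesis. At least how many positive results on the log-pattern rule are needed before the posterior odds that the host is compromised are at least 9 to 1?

5

Prior odds: (1/600) ÷ (599/600) = 1/599.
Likelihood ratio of a positive result = 0.84/0.12 = 7.
Target odds = 9.
Require 7ⁿ ≥ 9 ÷ (1/599) = 5391.
7⁴ = 2401 falls short of 5391 but 7⁵ = 16807 reaches it, so n = 5.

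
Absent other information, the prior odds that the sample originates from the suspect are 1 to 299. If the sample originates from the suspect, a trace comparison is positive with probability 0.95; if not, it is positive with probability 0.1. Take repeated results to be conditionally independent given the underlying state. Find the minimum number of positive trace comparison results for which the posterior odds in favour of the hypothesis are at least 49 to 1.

Prior odds = 1/299.
Likelihood ratio of a positive = 0.95/0.1 = 9.5.
Target odds = 49.
Require 9.5ⁿ ≥ 49 ÷ (1/299) = 14651.
9.5⁴ = 8145.0625 falls short of 14651 but 9.5⁵ = 77378.09375 reaches it, so n = 5.

5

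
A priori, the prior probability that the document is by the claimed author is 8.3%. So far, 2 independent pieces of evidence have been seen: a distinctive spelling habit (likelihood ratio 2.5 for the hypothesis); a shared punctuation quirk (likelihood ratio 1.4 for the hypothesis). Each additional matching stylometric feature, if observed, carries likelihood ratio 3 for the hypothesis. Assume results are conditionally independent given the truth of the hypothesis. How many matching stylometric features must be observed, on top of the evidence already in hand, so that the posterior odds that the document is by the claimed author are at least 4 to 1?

Prior odds = 0.083/0.917 = 83/917.
Combined Bayes factor of the evidence already in hand = 2.5 × 1.4 = 3.5.
Odds after that evidence = (83/917) × 3.5 = 83/262.
Target odds = 4.
Need 3ⁿ ≥ 4 ÷ (83/262) = 1048/83.
3² = 9 falls short of 1048/83 but 3³ = 27 reaches it, so n = 3.

3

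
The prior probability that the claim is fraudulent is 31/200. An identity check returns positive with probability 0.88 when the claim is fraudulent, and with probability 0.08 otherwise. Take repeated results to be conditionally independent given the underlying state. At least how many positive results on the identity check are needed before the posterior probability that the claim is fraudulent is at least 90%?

Prior odds = 0.155/0.845 = 31/169.
Likelihood ratio of a positive result = 0.88/0.08 = 11.
Target odds: 0.9 ÷ 0.1 = 9.
Require 11ⁿ ≥ 9 ÷ (31/169) = 1521/31.
11¹ = 11 falls short of 1521/31 but 11² = 121 reaches it, so n = 2.

2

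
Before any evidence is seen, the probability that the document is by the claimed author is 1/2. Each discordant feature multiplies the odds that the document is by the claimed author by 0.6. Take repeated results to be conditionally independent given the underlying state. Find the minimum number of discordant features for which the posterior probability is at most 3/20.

4

Prior odds = 0.5/0.5 = 1.
Likelihood ratio per discordant feature = 0.6.
Target odds: 0.15 ÷ 0.85 = 3/17.
Need 1 × 0.6ⁿ ≤ 3/17, i.e. 0.6ⁿ ≤ 3/17.
0.6³ = 0.216 is still above 3/17 but 0.6⁴ = 0.1296 is at or below it, so n = 4.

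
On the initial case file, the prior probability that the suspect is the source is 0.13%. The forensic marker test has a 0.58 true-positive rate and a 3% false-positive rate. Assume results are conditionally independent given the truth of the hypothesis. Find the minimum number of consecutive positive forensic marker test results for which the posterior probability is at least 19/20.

Prior odds: 0.0013 ÷ 0.9987 = 13/9987.
Likelihood ratio of a positive result = 0.58/0.03 = 58/3.
Target posterior odds = 0.95/0.05 = 19.
Require (58/3)ⁿ ≥ 19 ÷ (13/9987) = 189753/13.
(58/3)³ = 195112/27 falls short of 189753/13 but (58/3)⁴ = 11316496/81 reaches it, so n = 4.

4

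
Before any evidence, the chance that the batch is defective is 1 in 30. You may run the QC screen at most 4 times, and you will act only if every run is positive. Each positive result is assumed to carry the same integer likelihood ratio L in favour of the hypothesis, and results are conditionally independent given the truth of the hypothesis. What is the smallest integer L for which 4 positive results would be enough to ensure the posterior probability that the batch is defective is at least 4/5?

Prior odds = (1/30)/(29/30) = 1/29.
Target odds = 0.8/0.2 = 4.
Need L⁴ ≥ 4 ÷ (1/29) = 116.
3⁴ = 81 < 116 ≤ 256 = 4⁴, so L = 4.

4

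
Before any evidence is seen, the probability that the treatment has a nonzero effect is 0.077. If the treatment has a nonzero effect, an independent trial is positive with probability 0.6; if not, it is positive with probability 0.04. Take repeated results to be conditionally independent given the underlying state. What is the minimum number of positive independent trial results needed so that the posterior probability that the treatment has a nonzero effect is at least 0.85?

2

Prior odds = 0.077/0.923 = 77/923.
Likelihood ratio of a positive = 0.6/0.04 = 15.
Target posterior odds = 0.85/0.15 = 17/3.
Require 15ⁿ ≥ 17/3 ÷ (77/923) = 15691/231.
15¹ = 15 falls short of 15691/231 but 15² = 225 reaches it, so n = 2.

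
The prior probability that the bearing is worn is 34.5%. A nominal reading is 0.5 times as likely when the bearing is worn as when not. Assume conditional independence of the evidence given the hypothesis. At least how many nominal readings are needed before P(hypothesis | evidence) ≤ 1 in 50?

5

Prior odds: 0.345 ÷ 0.655 = 69/131.
Likelihood ratio per nominal reading = 0.5.
Target odds: 0.02 ÷ 0.98 = 1/49.
Need (69/131) × 0.5ⁿ ≤ 1/49, i.e. 0.5ⁿ ≤ 131/3381.
0.5⁴ = 0.0625 is still above 131/3381 but 0.5⁵ = 0.03125 is at or below it, so n = 5.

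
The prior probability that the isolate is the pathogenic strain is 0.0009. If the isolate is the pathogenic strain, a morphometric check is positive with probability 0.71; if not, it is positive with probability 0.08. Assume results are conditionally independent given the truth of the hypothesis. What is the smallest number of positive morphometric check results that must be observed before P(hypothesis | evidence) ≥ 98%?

5

Prior odds: 0.0009 ÷ 0.9991 = 9/9991.
Likelihood ratio of a positive = 0.71/0.08 = 8.875.
Target posterior odds = 0.98/0.02 = 49.
Need (9/9991) × 8.875ⁿ ≥ 49, i.e. 8.875ⁿ ≥ 489559/9.
8.875⁴ = 25411681/4096 falls short of 489559/9 but 8.875⁵ ≈55060.7 reaches it, so n = 5.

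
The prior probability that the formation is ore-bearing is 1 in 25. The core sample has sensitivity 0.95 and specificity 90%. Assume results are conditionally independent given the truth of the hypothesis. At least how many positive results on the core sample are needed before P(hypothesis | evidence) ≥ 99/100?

Prior odds = 0.04/0.96 = 1/24.
False-positive rate = 1 − 0.9 = 0.1; likelihood ratio of a positive = 0.95/0.1 = 9.5.
Target odds: 0.99 ÷ 0.01 = 99.
Need (1/24) × 9.5ⁿ ≥ 99, i.e. 9.5ⁿ ≥ 2376.
9.5³ = 857.375 falls short of 2376 but 9.5⁴ = 8145.0625 reaches it, so n = 4.

4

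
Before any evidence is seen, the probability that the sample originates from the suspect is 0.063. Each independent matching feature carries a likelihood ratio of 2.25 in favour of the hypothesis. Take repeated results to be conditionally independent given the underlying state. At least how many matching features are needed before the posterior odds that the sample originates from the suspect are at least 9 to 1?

7

Prior odds = 0.063/0.937 = 63/937.
Likelihood ratio per matching feature = 2.25.
Target odds = 9.
Require 2.25ⁿ ≥ 9 ÷ (63/937) = 937/7.
2.25⁶ = 531441/4096 falls short of 937/7 but 2.25⁷ = 4782969/16384 reaches it, so n = 7.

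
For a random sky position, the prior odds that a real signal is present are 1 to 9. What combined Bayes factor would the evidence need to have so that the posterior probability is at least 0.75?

Prior odds = 1/9.
Target odds = 0.75/0.25 = 3.
Required Bayes factor = 3 ÷ (1/9) = 27.

27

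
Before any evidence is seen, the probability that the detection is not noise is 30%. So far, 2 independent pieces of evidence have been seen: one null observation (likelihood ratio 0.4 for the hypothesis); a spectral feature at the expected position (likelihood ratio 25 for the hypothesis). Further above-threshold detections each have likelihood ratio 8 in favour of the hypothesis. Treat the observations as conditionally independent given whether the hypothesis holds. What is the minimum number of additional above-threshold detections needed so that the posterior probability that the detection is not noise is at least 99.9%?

3

Prior odds = 0.3/0.7 = 3/7.
Combined Bayes factor of the evidence already in hand = 0.4 × 25 = 10.
Odds after that evidence = (3/7) × 10 = 30/7.
Target odds = 0.999/0.001 = 999.
Need 8ⁿ ≥ 999 ÷ (30/7) = 233.1.
8² = 64 falls short of 233.1 but 8³ = 512 reaches it, so n = 3.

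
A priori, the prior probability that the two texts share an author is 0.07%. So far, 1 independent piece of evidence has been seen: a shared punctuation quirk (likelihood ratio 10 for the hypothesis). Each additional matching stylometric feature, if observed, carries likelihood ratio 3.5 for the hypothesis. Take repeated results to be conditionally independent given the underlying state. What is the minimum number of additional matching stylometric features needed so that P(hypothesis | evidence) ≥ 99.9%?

Prior odds = 0.0007/0.9993 = 7/9993.
Bayes factor of the evidence already in hand = 10.
Odds after that evidence = (7/9993) × 10 = 70/9993.
Target odds = 0.999/0.001 = 999.
Need 3.5ⁿ ≥ 999 ÷ (70/9993) = 9983007/70.
3.5⁹ = 40353607/512 falls short of 9983007/70 but 3.5¹⁰ = 282475249/1024 reaches it, so n = 10.

10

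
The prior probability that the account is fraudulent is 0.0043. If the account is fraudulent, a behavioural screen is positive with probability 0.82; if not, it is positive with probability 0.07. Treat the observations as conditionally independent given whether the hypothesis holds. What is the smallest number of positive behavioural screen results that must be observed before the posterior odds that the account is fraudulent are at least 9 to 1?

4

Prior odds: 0.0043 ÷ 0.9957 = 43/9957.
Likelihood ratio of a positive = 0.82/0.07 = 82/7.
Target odds = 9.
Need (43/9957) × (82/7)ⁿ ≥ 9, i.e. (82/7)ⁿ ≥ 89613/43.
(82/7)³ = 551368/343 falls short of 89613/43 but (82/7)⁴ = 45212176/2401 reaches it, so n = 4.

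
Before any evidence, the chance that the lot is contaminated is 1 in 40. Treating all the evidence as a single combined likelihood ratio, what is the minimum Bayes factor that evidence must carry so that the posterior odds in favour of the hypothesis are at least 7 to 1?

273

Prior odds = 0.025/0.975 = 1/39.
Target odds = 7.
Required Bayes factor = 7 ÷ (1/39) = 273.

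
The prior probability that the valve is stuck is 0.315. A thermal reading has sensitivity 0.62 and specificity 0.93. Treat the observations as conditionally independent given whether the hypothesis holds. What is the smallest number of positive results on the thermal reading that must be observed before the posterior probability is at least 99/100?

3

Prior odds = 0.315/0.685 = 63/137.
False-positive rate = 1 − 0.93 = 0.07; likelihood ratio of a positive = 0.62/0.07 = 62/7.
Target posterior odds = 0.99/0.01 = 99.
Need (63/137) × (62/7)ⁿ ≥ 99, i.e. (62/7)ⁿ ≥ 1507/7.
(62/7)² = 3844/49 falls short of 1507/7 but (62/7)³ = 238328/343 reaches it, so n = 3.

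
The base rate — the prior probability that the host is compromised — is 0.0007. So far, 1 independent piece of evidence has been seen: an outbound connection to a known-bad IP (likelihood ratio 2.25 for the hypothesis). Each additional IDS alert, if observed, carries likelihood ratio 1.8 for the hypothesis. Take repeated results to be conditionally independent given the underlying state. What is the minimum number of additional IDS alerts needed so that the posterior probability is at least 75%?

13

Prior odds = 0.0007/0.9993 = 7/9993.
Bayes factor of the evidence already in hand = 2.25.
Odds after that evidence = (7/9993) × 2.25 = 21/13324.
Target odds = 0.75/0.25 = 3.
Need 1.8ⁿ ≥ 3 ÷ (21/13324) = 13324/7.
1.8¹² ≈1156.83 falls short of 13324/7 but 1.8¹³ ≈2082.3 reaches it, so n = 13.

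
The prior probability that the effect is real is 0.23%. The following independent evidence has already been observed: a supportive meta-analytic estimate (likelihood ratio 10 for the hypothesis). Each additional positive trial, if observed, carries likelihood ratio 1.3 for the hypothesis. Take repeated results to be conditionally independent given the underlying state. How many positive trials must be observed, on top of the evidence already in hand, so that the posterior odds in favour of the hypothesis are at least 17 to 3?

21

Prior odds = 0.0023/0.9977 = 23/9977.
Bayes factor of the evidence already in hand = 10.
Odds after that evidence = (23/9977) × 10 = 230/9977.
Target odds = 17/3.
Need 1.3ⁿ ≥ 17/3 ÷ (230/9977) = 169609/690.
1.3²⁰ ≈190.05 falls short of 169609/690 but 1.3²¹ ≈247.065 reaches it, so n = 21.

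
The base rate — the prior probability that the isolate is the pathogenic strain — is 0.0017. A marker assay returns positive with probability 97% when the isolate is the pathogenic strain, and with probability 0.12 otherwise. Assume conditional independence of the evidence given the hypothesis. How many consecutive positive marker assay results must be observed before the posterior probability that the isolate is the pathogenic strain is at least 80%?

Prior odds = 0.0017/0.9983 = 17/9983.
Likelihood ratio of a positive result = 0.97/0.12 = 97/12.
Target posterior odds = 0.8/0.2 = 4.
Need (17/9983) × (97/12)ⁿ ≥ 4, i.e. (97/12)ⁿ ≥ 39932/17.
(97/12)³ = 912673/1728 falls short of 39932/17 but (97/12)⁴ = 88529281/20736 reaches it, so n = 4.

4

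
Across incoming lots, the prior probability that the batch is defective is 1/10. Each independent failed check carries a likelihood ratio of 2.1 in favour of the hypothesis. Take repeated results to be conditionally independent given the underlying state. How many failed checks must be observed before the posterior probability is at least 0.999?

Prior odds = 0.1/0.9 = 1/9.
Likelihood ratio per failed check = 2.1.
Target posterior odds = 0.999/0.001 = 999.
Require 2.1ⁿ ≥ 999 ÷ (1/9) = 8991.
2.1¹² ≈7355.83 falls short of 8991 but 2.1¹³ ≈15447.2 reaches it, so n = 13.

13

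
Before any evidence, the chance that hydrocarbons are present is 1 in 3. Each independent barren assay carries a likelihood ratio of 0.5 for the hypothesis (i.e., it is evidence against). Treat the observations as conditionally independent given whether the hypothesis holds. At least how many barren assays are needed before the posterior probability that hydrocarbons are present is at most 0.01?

6

Prior odds: (1/3) ÷ (2/3) = 0.5.
Likelihood ratio per barren assay = 0.5.
Target posterior odds = 0.01/0.99 = 1/99.
Require 0.5ⁿ ≤ 1/99 ÷ 0.5 = 2/99.
0.5⁵ = 0.03125 is still above 2/99 but 0.5⁶ = 0.015625 is at or below it, so n = 6.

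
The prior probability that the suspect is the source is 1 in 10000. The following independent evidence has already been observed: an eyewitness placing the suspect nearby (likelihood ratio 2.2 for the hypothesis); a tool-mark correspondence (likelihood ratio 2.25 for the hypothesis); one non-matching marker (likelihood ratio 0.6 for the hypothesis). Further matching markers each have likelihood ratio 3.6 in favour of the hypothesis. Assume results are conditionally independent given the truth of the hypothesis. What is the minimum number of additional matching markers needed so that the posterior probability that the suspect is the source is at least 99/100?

Prior odds = 0.0001/0.9999 = 1/9999.
Combined Bayes factor of the evidence already in hand = 2.2 × 2.25 × 0.6 = 2.97.
Odds after that evidence = (1/9999) × 2.97 = 3/10100.
Target odds = 0.99/0.01 = 99.
Need 3.6ⁿ ≥ 99 ÷ (3/10100) = 333300.
3.6⁹ ≈101560 falls short of 333300 but 3.6¹⁰ ≈365616 reaches it, so n = 10.

10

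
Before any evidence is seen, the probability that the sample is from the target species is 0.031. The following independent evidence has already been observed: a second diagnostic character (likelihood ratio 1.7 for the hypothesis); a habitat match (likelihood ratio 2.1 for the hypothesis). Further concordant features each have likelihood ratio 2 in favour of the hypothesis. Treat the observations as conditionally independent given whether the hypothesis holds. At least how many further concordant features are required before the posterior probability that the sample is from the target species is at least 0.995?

11

Prior odds = 0.031/0.969 = 31/969.
Combined Bayes factor of the evidence already in hand = 1.7 × 2.1 = 3.57.
Odds after that evidence = (31/969) × 3.57 = 217/1900.
Target odds = 0.995/0.005 = 199.
Need 2ⁿ ≥ 199 ÷ (217/1900) = 378100/217.
2¹⁰ = 1024 falls short of 378100/217 but 2¹¹ = 2048 reaches it, so n = 11.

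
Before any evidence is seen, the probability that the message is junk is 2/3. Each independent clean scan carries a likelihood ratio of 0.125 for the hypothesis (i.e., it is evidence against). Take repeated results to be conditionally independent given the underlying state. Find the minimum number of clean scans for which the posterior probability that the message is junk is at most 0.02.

Prior odds: (2/3) ÷ (1/3) = 2.
Likelihood ratio per clean scan = 0.125.
Target posterior odds = 0.02/0.98 = 1/49.
Need 2 × 0.125ⁿ ≤ 1/49, i.e. 0.125ⁿ ≤ 1/98.
0.125² = 0.015625 is still above 1/98 but 0.125³ = 0.001953125 is at or below it, so n = 3.

3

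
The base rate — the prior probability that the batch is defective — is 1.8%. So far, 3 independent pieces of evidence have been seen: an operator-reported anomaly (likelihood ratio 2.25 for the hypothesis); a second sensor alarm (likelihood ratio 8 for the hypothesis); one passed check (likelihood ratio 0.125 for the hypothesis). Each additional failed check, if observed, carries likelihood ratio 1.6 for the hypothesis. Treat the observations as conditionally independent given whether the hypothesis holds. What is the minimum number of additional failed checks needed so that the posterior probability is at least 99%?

17

Prior odds = 0.018/0.982 = 9/491.
Combined Bayes factor of the evidence already in hand = 2.25 × 8 × 0.125 = 2.25.
Odds after that evidence = (9/491) × 2.25 = 81/1964.
Target odds = 0.99/0.01 = 99.
Need 1.6ⁿ ≥ 99 ÷ (81/1964) = 21604/9.
1.6¹⁶ ≈1844.67 falls short of 21604/9 but 1.6¹⁷ ≈2951.48 reaches it, so n = 17.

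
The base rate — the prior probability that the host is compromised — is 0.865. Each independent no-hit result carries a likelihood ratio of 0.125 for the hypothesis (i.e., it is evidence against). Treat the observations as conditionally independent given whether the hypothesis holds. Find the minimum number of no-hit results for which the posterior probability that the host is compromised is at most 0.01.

Prior odds = 0.865/0.135 = 173/27.
Likelihood ratio per no-hit result = 0.125.
Target posterior odds = 0.01/0.99 = 1/99.
Require 0.125ⁿ ≤ 1/99 ÷ (173/27) = 3/1903.
0.125³ = 0.001953125 is still above 3/1903 but 0.125⁴ = 1/4096 is at or below it, so n = 4.

4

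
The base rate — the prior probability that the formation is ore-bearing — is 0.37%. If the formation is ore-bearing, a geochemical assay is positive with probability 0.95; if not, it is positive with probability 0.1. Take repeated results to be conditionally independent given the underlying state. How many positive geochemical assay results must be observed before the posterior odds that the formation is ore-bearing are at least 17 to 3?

Prior odds: 0.0037 ÷ 0.9963 = 37/9963.
Likelihood ratio of a positive = 0.95/0.1 = 9.5.
Target odds = 17/3.
Need (37/9963) × 9.5ⁿ ≥ 17/3, i.e. 9.5ⁿ ≥ 56457/37.
9.5³ = 857.375 falls short of 56457/37 but 9.5⁴ = 8145.0625 reaches it, so n = 4.

4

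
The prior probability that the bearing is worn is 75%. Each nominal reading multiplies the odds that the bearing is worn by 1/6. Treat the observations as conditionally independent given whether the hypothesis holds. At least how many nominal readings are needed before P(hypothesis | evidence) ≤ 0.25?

2

Prior odds: 0.75 ÷ 0.25 = 3.
Likelihood ratio per nominal reading = 1/6.
Target odds: 0.25 ÷ 0.75 = 1/3.
Require (1/6)ⁿ ≤ 1/3 ÷ 3 = 1/9.
(1/6)¹ = 1/6 is still above 1/9 but (1/6)² = 1/36 is at or below it, so n = 2.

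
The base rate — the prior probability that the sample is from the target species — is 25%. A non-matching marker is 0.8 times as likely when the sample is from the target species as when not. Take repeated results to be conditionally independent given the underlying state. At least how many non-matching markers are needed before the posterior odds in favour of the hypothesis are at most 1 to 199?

19

Prior odds = 0.25/0.75 = 1/3.
Likelihood ratio per non-matching marker = 0.8.
Target odds = 1/199.
Need (1/3) × 0.8ⁿ ≤ 1/199, i.e. 0.8ⁿ ≤ 3/199.
0.8¹⁸ ≈0.0180144 is still above 3/199 but 0.8¹⁹ ≈0.0144115 is at or below it, so n = 19.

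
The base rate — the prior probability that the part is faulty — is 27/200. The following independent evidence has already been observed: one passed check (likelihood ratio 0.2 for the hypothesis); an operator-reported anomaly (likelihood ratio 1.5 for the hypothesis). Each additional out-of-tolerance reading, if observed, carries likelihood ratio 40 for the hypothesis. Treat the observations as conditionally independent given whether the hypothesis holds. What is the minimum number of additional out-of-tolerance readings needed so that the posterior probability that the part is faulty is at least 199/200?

Prior odds = 0.135/0.865 = 27/173.
Combined Bayes factor of the evidence already in hand = 0.2 × 1.5 = 0.3.
Odds after that evidence = (27/173) × 0.3 = 81/1730.
Target odds = 0.995/0.005 = 199.
Need 40ⁿ ≥ 199 ÷ (81/1730) = 344270/81.
40² = 1600 falls short of 344270/81 but 40³ = 64000 reaches it, so n = 3.

3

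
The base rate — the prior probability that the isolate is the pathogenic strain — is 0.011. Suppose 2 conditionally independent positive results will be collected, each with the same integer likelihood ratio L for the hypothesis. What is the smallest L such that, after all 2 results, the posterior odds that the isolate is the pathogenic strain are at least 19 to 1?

42

Prior odds = 0.011/0.989 = 11/989.
Target odds = 19.
Need L² ≥ 19 ÷ (11/989) = 18791/11.
41² = 1681 < 18791/11 ≤ 1764 = 42², so L = 42.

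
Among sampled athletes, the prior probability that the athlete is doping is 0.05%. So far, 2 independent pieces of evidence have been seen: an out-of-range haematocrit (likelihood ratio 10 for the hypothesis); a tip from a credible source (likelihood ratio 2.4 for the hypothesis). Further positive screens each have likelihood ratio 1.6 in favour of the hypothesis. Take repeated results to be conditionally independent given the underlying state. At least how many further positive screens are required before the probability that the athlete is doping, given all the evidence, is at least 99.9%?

25

Prior odds = 0.0005/0.9995 = 1/1999.
Combined Bayes factor of the evidence already in hand = 10 × 2.4 = 24.
Odds after that evidence = (1/1999) × 24 = 24/1999.
Target odds = 0.999/0.001 = 999.
Need 1.6ⁿ ≥ 999 ÷ (24/1999) = 83208.375.
1.6²⁴ ≈79228.2 falls short of 83208.375 but 1.6²⁵ ≈126765 reaches it, so n = 25.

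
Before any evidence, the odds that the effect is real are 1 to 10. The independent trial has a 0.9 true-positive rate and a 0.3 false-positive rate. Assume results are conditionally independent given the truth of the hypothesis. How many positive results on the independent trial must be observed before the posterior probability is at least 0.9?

Prior odds = 0.1.
Likelihood ratio of a positive result = 0.9/0.3 = 3.
Target odds: 0.9 ÷ 0.1 = 9.
Need 0.1 × 3ⁿ ≥ 9, i.e. 3ⁿ ≥ 90.
3⁴ = 81 falls short of 90 but 3⁵ = 243 reaches it, so n = 5.

5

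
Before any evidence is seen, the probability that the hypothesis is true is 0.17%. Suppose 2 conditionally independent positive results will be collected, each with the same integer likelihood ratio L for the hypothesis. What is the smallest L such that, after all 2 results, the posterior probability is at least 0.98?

Prior odds = 0.0017/0.9983 = 17/9983.
Target odds = 0.98/0.02 = 49.
Need L² ≥ 49 ÷ (17/9983) = 489167/17.
169² = 28561 < 489167/17 ≤ 28900 = 170², so L = 170.

170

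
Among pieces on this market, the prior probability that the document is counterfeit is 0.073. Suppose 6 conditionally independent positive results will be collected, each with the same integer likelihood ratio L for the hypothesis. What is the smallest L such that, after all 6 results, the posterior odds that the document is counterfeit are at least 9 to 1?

3

Prior odds = 0.073/0.927 = 73/927.
Target odds = 9.
Need L⁶ ≥ 9 ÷ (73/927) = 8343/73.
2⁶ = 64 < 8343/73 ≤ 729 = 3⁶, so L = 3.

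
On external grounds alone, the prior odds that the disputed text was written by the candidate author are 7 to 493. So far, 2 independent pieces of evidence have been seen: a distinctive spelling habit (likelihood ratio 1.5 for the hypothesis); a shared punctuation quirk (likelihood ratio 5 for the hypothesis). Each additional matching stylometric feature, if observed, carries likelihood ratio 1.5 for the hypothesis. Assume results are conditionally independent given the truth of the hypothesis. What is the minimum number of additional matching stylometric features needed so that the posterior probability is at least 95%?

13

Prior odds = 7/493.
Combined Bayes factor of the evidence already in hand = 1.5 × 5 = 7.5.
Odds after that evidence = (7/493) × 7.5 = 105/986.
Target odds = 0.95/0.05 = 19.
Need 1.5ⁿ ≥ 19 ÷ (105/986) = 18734/105.
1.5¹² = 531441/4096 falls short of 18734/105 but 1.5¹³ = 1594323/8192 reaches it, so n = 13.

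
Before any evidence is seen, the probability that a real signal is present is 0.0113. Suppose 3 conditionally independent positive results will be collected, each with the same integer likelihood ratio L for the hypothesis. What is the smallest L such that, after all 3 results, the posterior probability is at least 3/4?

Prior odds = 0.0113/0.9887 = 113/9887.
Target odds = 0.75/0.25 = 3.
Need L³ ≥ 3 ÷ (113/9887) = 29661/113.
6³ = 216 < 29661/113 ≤ 343 = 7³, so L = 7.

7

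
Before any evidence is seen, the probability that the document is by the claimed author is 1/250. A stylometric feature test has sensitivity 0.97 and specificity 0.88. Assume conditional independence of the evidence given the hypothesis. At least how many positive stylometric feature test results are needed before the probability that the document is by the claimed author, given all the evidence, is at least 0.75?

4

Prior odds = 0.004/0.996 = 1/249.
False-positive rate = 1 − 0.88 = 0.12; likelihood ratio of a positive = 0.97/0.12 = 97/12.
Target odds: 0.75 ÷ 0.25 = 3.
Need (1/249) × (97/12)ⁿ ≥ 3, i.e. (97/12)ⁿ ≥ 747.
(97/12)³ = 912673/1728 falls short of 747 but (97/12)⁴ = 88529281/20736 reaches it, so n = 4.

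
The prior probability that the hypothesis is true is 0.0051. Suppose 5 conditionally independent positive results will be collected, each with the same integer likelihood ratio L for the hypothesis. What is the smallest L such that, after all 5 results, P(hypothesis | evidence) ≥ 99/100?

Prior odds = 0.0051/0.9949 = 51/9949.
Target odds = 0.99/0.01 = 99.
Need L⁵ ≥ 99 ÷ (51/9949) = 328317/17.
7⁵ = 16807 < 328317/17 ≤ 32768 = 8⁵, so L = 8.

8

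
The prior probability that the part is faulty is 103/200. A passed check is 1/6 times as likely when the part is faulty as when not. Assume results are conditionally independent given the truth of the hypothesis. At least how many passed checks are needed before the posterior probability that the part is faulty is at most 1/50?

3

Prior odds = 0.515/0.485 = 103/97.
Likelihood ratio per passed check = 1/6.
Target posterior odds = 0.02/0.98 = 1/49.
Require (1/6)ⁿ ≤ 1/49 ÷ (103/97) = 97/5047.
(1/6)² = 1/36 is still above 97/5047 but (1/6)³ = 1/216 is at or below it, so n = 3.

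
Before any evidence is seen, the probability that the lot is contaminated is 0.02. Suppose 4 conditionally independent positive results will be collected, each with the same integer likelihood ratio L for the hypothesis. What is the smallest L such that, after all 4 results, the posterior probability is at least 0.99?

9

Prior odds = 0.02/0.98 = 1/49.
Target odds = 0.99/0.01 = 99.
Need L⁴ ≥ 99 ÷ (1/49) = 4851.
8⁴ = 4096 < 4851 ≤ 6561 = 9⁴, so L = 9.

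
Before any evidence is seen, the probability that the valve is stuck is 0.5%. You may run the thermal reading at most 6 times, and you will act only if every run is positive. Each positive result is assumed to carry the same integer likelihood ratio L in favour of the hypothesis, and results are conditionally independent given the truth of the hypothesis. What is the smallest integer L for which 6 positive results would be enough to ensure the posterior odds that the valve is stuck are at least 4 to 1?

Prior odds = 0.005/0.995 = 1/199.
Target odds = 4.
Need L⁶ ≥ 4 ÷ (1/199) = 796.
3⁶ = 729 < 796 ≤ 4096 = 4⁶, so L = 4.

4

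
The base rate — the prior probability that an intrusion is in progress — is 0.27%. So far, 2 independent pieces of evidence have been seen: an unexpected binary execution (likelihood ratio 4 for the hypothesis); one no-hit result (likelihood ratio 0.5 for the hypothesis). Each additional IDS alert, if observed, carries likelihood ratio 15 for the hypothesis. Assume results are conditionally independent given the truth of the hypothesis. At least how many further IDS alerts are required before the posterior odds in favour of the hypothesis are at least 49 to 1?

Prior odds = 0.0027/0.9973 = 27/9973.
Combined Bayes factor of the evidence already in hand = 4 × 0.5 = 2.
Odds after that evidence = (27/9973) × 2 = 54/9973.
Target odds = 49.
Need 15ⁿ ≥ 49 ÷ (54/9973) = 488677/54.
15³ = 3375 falls short of 488677/54 but 15⁴ = 50625 reaches it, so n = 4.

4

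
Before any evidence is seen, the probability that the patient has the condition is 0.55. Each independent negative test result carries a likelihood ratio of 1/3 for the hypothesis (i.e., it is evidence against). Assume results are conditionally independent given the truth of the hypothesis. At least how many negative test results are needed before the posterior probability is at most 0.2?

2

Prior odds = 0.55/0.45 = 11/9.
Likelihood ratio per negative test result = 1/3.
Target posterior odds = 0.2/0.8 = 0.25.
Require (1/3)ⁿ ≤ 0.25 ÷ (11/9) = 9/44.
(1/3)¹ = 1/3 is still above 9/44 but (1/3)² = 1/9 is at or below it, so n = 2.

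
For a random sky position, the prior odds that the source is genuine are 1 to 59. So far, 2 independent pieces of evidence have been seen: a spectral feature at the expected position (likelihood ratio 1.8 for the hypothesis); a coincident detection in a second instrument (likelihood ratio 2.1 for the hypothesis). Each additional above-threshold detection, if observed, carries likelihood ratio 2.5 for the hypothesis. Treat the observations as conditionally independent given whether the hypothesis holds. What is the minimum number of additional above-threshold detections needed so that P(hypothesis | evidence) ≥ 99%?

9

Prior odds = 1/59.
Combined Bayes factor of the evidence already in hand = 1.8 × 2.1 = 3.78.
Odds after that evidence = (1/59) × 3.78 = 189/2950.
Target odds = 0.99/0.01 = 99.
Need 2.5ⁿ ≥ 99 ÷ (189/2950) = 32450/21.
2.5⁸ = 390625/256 falls short of 32450/21 but 2.5⁹ = 1953125/512 reaches it, so n = 9.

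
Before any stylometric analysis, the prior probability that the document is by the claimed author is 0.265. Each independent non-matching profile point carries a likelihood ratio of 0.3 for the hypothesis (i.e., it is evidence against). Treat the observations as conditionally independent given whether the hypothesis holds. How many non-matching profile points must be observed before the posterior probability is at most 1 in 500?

Prior odds = 0.265/0.735 = 53/147.
Likelihood ratio per non-matching profile point = 0.3.
Target odds: 0.002 ÷ 0.998 = 1/499.
Require 0.3ⁿ ≤ 1/499 ÷ (53/147) = 147/26447.
0.3⁴ = 0.0081 is still above 147/26447 but 0.3⁵ = 243/100000 is at or below it, so n = 5.

5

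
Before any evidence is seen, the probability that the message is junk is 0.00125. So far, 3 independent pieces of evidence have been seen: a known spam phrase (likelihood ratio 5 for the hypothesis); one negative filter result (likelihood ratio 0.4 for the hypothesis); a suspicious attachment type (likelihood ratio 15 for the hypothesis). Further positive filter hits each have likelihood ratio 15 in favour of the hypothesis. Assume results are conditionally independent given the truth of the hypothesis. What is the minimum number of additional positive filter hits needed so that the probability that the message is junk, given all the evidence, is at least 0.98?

Prior odds = 0.00125/0.99875 = 1/799.
Combined Bayes factor of the evidence already in hand = 5 × 0.4 × 15 = 30.
Odds after that evidence = (1/799) × 30 = 30/799.
Target odds = 0.98/0.02 = 49.
Need 15ⁿ ≥ 49 ÷ (30/799) = 39151/30.
15² = 225 falls short of 39151/30 but 15³ = 3375 reaches it, so n = 3.

3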